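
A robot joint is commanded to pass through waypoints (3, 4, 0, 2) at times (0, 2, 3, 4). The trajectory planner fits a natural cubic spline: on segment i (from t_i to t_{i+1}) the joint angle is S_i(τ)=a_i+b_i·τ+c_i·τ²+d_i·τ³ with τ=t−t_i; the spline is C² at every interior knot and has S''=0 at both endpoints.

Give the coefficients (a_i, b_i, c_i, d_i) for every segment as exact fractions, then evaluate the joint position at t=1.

  seg 0: a=3 b=119/46 c=0 d=-12/23
  seg 1: a=4 b=-169/46 c=-72/23 d=129/46
  seg 2: a=0 b=-35/23 c=243/46 d=-81/46
S(1) = 233/46

Δ: Δ0=1/2, Δ1=-4, Δ2=2
row 1: diag=6, rhs=-27; c'=1/6, d'=-9/2
row 2: denom=4−1·1/6=23/6; d'=(36−1·-9/2)/(23/6)=243/23
back: M2=243/23
back: M1=-9/2−1/6·243/23=-144/23
M: M0=0, M1=-144/23, M2=243/23, M3=0
seg 0: a=3, c=M0/2=0, d=(M1−M0)/(6·2)=-12/23, b=Δ0−h0·(2M0+M1)/6=119/46
seg 1: a=4, c=M1/2=-72/23, d=(M2−M1)/(6·1)=129/46, b=Δ1−h1·(2M1+M2)/6=-169/46
seg 2: a=0, c=M2/2=243/46, d=(M3−M2)/(6·1)=-81/46, b=Δ2−h2·(2M2+M3)/6=-35/23
t_q=1 → seg 0, τ=1; S=3+119/46·τ+0·τ²+-12/23·τ³=233/46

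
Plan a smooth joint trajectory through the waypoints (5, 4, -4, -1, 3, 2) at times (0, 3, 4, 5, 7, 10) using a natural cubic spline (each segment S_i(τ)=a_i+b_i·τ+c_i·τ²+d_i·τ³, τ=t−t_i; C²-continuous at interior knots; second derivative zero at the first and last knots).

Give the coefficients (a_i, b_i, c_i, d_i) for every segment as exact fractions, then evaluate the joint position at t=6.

Δ: Δ0=-1/3, Δ1=-8, Δ2=3, Δ3=2, Δ4=-1/3
row 1: diag=8, rhs=-46; c'=1/8, d'=-23/4
row 2: denom=4−1·1/8=31/8; d'=(66−1·-23/4)/(31/8)=574/31
row 3: denom=6−1·8/31=178/31; d'=(-6−1·574/31)/(178/31)=-380/89
row 4: denom=10−2·31/89=828/89; d'=(-14−2·-380/89)/(828/89)=-27/46
back: M4=-27/46
back: M3=-380/89−31/89·-27/46=-187/46
back: M2=574/31−8/31·-187/46=450/23
back: M1=-23/4−1/8·450/23=-377/46
M: M0=0, M1=-377/46, M2=450/23, M3=-187/46, M4=-27/46, M5=0
seg 0: a=5, c=M0/2=0, d=(M1−M0)/(6·3)=-377/828, b=Δ0−h0·(2M0+M1)/6=1039/276
seg 1: a=4, c=M1/2=-377/92, d=(M2−M1)/(6·1)=1277/276, b=Δ1−h1·(2M1+M2)/6=-1177/138
seg 2: a=-4, c=M2/2=225/23, d=(M3−M2)/(6·1)=-1087/276, b=Δ2−h2·(2M2+M3)/6=-785/276
seg 3: a=-1, c=M3/2=-187/92, d=(M4−M3)/(6·2)=20/69, b=Δ3−h3·(2M3+M4)/6=677/138
seg 4: a=3, c=M4/2=-27/92, d=(M5−M4)/(6·3)=3/92, b=Δ4−h4·(2M4+M5)/6=35/138
t_q=6 → seg 3, τ=1; S=-1+677/138·τ+-187/92·τ²+20/69·τ³=199/92

  seg 0: a=5 b=1039/276 c=0 d=-377/828
  seg 1: a=4 b=-1177/138 c=-377/92 d=1277/276
  seg 2: a=-4 b=-785/276 c=225/23 d=-1087/276
  seg 3: a=-1 b=677/138 c=-187/92 d=20/69
  seg 4: a=3 b=35/138 c=-27/92 d=3/92
S(6) = 199/92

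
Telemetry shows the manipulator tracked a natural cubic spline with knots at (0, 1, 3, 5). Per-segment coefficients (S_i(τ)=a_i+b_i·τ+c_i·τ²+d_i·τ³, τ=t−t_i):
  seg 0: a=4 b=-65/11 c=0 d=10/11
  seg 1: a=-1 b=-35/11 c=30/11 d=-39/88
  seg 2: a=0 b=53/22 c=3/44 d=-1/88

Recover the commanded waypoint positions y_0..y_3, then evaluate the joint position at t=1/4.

y_0=4 y_1=-1 y_2=0 y_3=5
S(1/4) = 893/352

y_0 = S_0(0) = a_0 = 4
y_1 = S_1(0) = a_1 = -1
y_2 = S_2(0) = a_2 = 0
y_3 = S_2(2) = 5
t_q=1/4 is in segment 0 (τ=1/4); S_0(τ)=893/352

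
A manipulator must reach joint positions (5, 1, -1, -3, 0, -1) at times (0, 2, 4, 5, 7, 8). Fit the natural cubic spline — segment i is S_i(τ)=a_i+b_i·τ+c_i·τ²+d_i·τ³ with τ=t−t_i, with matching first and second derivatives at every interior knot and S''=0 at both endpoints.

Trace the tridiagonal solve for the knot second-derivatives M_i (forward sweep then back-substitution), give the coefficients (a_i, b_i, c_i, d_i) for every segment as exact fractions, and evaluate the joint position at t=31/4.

  seg 0: a=5 b=-831/340 c=0 d=151/1360
  seg 1: a=1 b=-189/170 c=453/680 d=-83/272
  seg 2: a=-1 b=-717/340 c=-99/85 d=433/340
  seg 3: a=-3 b=-21/34 c=903/340 d=-543/680
  seg 4: a=0 b=36/85 c=-363/170 d=121/170
S(31/4) = -1269/2176

Δ: Δ0=-2, Δ1=-1, Δ2=-2, Δ3=3/2, Δ4=-1
row 1: diag=8, rhs=6; c'=1/4, d'=3/4
row 2: denom=6−2·1/4=11/2; d'=(-6−2·3/4)/(11/2)=-15/11
row 3: denom=6−1·2/11=64/11; d'=(21−1·-15/11)/(64/11)=123/32
row 4: denom=6−2·11/32=85/16; d'=(-15−2·123/32)/(85/16)=-363/85
back: M4=-363/85
back: M3=123/32−11/32·-363/85=903/170
back: M2=-15/11−2/11·903/170=-198/85
back: M1=3/4−1/4·-198/85=453/340
M: M0=0, M1=453/340, M2=-198/85, M3=903/170, M4=-363/85, M5=0
seg 0: a=5, c=M0/2=0, d=(M1−M0)/(6·2)=151/1360, b=Δ0−h0·(2M0+M1)/6=-831/340
seg 1: a=1, c=M1/2=453/680, d=(M2−M1)/(6·2)=-83/272, b=Δ1−h1·(2M1+M2)/6=-189/170
seg 2: a=-1, c=M2/2=-99/85, d=(M3−M2)/(6·1)=433/340, b=Δ2−h2·(2M2+M3)/6=-717/340
seg 3: a=-3, c=M3/2=903/340, d=(M4−M3)/(6·2)=-543/680, b=Δ3−h3·(2M3+M4)/6=-21/34
seg 4: a=0, c=M4/2=-363/170, d=(M5−M4)/(6·1)=121/170, b=Δ4−h4·(2M4+M5)/6=36/85
t_q=31/4 → seg 4, τ=3/4; S=0+36/85·τ+-363/170·τ²+121/170·τ³=-1269/2176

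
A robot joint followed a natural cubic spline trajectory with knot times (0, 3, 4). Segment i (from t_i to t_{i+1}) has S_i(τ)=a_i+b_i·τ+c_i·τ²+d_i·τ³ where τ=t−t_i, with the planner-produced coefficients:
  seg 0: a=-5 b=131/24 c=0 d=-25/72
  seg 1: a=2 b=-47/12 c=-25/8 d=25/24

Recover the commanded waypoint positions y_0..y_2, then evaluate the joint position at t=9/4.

y_0=-5 y_1=2 y_2=-4
S(9/4) = 1703/512

y_0 = S_0(0) = a_0 = -5
y_1 = S_1(0) = a_1 = 2
y_2 = S_1(1) = -4
t_q=9/4 is in segment 0 (τ=9/4); S_0(τ)=1703/512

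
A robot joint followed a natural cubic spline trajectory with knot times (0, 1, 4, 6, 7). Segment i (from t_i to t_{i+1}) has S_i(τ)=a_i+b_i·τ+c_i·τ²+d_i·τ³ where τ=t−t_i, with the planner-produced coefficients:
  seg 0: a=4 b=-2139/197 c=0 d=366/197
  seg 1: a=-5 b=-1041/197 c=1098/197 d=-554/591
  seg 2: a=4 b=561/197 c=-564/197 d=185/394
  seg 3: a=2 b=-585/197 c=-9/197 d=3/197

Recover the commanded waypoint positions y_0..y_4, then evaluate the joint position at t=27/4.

y_0=4 y_1=-5 y_2=4 y_3=2 y_4=-1
S(27/4) = -3107/12608

y_0 = S_0(0) = a_0 = 4
y_1 = S_1(0) = a_1 = -5
y_2 = S_2(0) = a_2 = 4
y_3 = S_3(0) = a_3 = 2
y_4 = S_3(1) = -1
t_q=27/4 is in segment 3 (τ=3/4); S_3(τ)=-3107/12608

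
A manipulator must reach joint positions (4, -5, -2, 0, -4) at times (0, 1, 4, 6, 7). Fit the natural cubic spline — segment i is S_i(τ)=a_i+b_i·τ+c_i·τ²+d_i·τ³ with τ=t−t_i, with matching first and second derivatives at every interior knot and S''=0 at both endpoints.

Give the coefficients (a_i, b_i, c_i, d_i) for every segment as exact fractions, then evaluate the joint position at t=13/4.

Δ: Δ0=-9, Δ1=1, Δ2=1, Δ3=-4
row 1: diag=8, rhs=60; c'=3/8, d'=15/2
row 2: denom=10−3·3/8=71/8; d'=(0−3·15/2)/(71/8)=-180/71
row 3: denom=6−2·16/71=394/71; d'=(-30−2·-180/71)/(394/71)=-885/197
back: M3=-885/197
back: M2=-180/71−16/71·-885/197=-300/197
back: M1=15/2−3/8·-300/197=1590/197
M: M0=0, M1=1590/197, M2=-300/197, M3=-885/197, M4=0
seg 0: a=4, c=M0/2=0, d=(M1−M0)/(6·1)=265/197, b=Δ0−h0·(2M0+M1)/6=-2038/197
seg 1: a=-5, c=M1/2=795/197, d=(M2−M1)/(6·3)=-105/197, b=Δ1−h1·(2M1+M2)/6=-1243/197
seg 2: a=-2, c=M2/2=-150/197, d=(M3−M2)/(6·2)=-195/788, b=Δ2−h2·(2M2+M3)/6=692/197
seg 3: a=0, c=M3/2=-885/394, d=(M4−M3)/(6·1)=295/394, b=Δ3−h3·(2M3+M4)/6=-493/197
t_q=13/4 → seg 1, τ=9/4; S=-5+-1243/197·τ+795/197·τ²+-105/197·τ³=-60997/12608

  seg 0: a=4 b=-2038/197 c=0 d=265/197
  seg 1: a=-5 b=-1243/197 c=795/197 d=-105/197
  seg 2: a=-2 b=692/197 c=-150/197 d=-195/788
  seg 3: a=0 b=-493/197 c=-885/394 d=295/394
S(13/4) = -60997/12608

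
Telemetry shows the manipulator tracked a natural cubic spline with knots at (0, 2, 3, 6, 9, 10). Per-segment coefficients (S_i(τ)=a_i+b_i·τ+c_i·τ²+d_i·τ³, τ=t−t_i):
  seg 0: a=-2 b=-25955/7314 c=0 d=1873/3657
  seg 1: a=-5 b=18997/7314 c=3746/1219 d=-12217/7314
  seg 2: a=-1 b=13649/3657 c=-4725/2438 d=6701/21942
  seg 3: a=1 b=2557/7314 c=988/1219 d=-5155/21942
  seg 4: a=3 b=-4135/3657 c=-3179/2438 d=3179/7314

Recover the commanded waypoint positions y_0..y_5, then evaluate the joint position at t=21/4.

y_0 = S_0(0) = a_0 = -2
y_1 = S_1(0) = a_1 = -5
y_2 = S_2(0) = a_2 = -1
y_3 = S_3(0) = a_3 = 1
y_4 = S_4(0) = a_4 = 3
y_5 = S_4(1) = 1
t_q=21/4 is in segment 2 (τ=9/4); S_2(τ)=166153/156032

y_0=-2 y_1=-5 y_2=-1 y_3=1 y_4=3 y_5=1
S(21/4) = 166153/156032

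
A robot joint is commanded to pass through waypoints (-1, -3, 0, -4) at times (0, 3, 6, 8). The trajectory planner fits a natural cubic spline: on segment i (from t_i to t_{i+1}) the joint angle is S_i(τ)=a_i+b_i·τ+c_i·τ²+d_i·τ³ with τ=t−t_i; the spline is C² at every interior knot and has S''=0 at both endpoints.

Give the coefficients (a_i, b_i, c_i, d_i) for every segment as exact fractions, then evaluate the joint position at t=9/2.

  seg 0: a=-1 b=-151/111 c=0 d=77/999
  seg 1: a=-3 b=80/111 c=77/111 d=-200/999
  seg 2: a=0 b=-58/111 c=-41/37 d=41/222
S(9/2) = -153/148

Δ: Δ0=-2/3, Δ1=1, Δ2=-2
row 1: diag=12, rhs=10; c'=1/4, d'=5/6
row 2: denom=10−3·1/4=37/4; d'=(-18−3·5/6)/(37/4)=-82/37
back: M2=-82/37
back: M1=5/6−1/4·-82/37=154/111
M: M0=0, M1=154/111, M2=-82/37, M3=0
seg 0: a=-1, c=M0/2=0, d=(M1−M0)/(6·3)=77/999, b=Δ0−h0·(2M0+M1)/6=-151/111
seg 1: a=-3, c=M1/2=77/111, d=(M2−M1)/(6·3)=-200/999, b=Δ1−h1·(2M1+M2)/6=80/111
seg 2: a=0, c=M2/2=-41/37, d=(M3−M2)/(6·2)=41/222, b=Δ2−h2·(2M2+M3)/6=-58/111
t_q=9/2 → seg 1, τ=3/2; S=-3+80/111·τ+77/111·τ²+-200/999·τ³=-153/148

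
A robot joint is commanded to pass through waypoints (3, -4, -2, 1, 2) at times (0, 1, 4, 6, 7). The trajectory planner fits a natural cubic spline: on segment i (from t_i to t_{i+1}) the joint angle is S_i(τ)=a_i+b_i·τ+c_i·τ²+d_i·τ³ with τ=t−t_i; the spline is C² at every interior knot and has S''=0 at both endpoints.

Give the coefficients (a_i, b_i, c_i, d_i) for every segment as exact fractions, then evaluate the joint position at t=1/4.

Δ: Δ0=-7, Δ1=2/3, Δ2=3/2, Δ3=1
row 1: diag=8, rhs=46; c'=3/8, d'=23/4
row 2: denom=10−3·3/8=71/8; d'=(5−3·23/4)/(71/8)=-98/71
row 3: denom=6−2·16/71=394/71; d'=(-3−2·-98/71)/(394/71)=-17/394
back: M3=-17/394
back: M2=-98/71−16/71·-17/394=-270/197
back: M1=23/4−3/8·-270/197=1234/197
M: M0=0, M1=1234/197, M2=-270/197, M3=-17/394, M4=0
seg 0: a=3, c=M0/2=0, d=(M1−M0)/(6·1)=617/591, b=Δ0−h0·(2M0+M1)/6=-4754/591
seg 1: a=-4, c=M1/2=617/197, d=(M2−M1)/(6·3)=-752/1773, b=Δ1−h1·(2M1+M2)/6=-2903/591
seg 2: a=-2, c=M2/2=-135/197, d=(M3−M2)/(6·2)=523/4728, b=Δ2−h2·(2M2+M3)/6=1435/591
seg 3: a=1, c=M3/2=-17/788, d=(M4−M3)/(6·1)=17/2364, b=Δ3−h3·(2M3+M4)/6=1199/1182
t_q=1/4 → seg 0, τ=1/4; S=3+-4754/591·τ+0·τ²+617/591·τ³=12675/12608

  seg 0: a=3 b=-4754/591 c=0 d=617/591
  seg 1: a=-4 b=-2903/591 c=617/197 d=-752/1773
  seg 2: a=-2 b=1435/591 c=-135/197 d=523/4728
  seg 3: a=1 b=1199/1182 c=-17/788 d=17/2364
S(1/4) = 12675/12608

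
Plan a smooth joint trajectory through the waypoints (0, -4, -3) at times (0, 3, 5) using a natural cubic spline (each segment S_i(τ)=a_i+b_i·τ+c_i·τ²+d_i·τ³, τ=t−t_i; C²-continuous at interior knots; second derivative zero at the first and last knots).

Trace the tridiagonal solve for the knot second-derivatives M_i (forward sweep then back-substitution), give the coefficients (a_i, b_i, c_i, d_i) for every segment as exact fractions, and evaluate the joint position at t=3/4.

Δ: Δ0=-4/3, Δ1=1/2
row 1: diag=10, rhs=11; c'=1/5, d'=11/10
back: M1=11/10
M: M0=0, M1=11/10, M2=0
seg 0: a=0, c=M0/2=0, d=(M1−M0)/(6·3)=11/180, b=Δ0−h0·(2M0+M1)/6=-113/60
seg 1: a=-4, c=M1/2=11/20, d=(M2−M1)/(6·2)=-11/120, b=Δ1−h1·(2M1+M2)/6=-7/30
t_q=3/4 → seg 0, τ=3/4; S=0+-113/60·τ+0·τ²+11/180·τ³=-355/256

  seg 0: a=0 b=-113/60 c=0 d=11/180
  seg 1: a=-4 b=-7/30 c=11/20 d=-11/120
S(3/4) = -355/256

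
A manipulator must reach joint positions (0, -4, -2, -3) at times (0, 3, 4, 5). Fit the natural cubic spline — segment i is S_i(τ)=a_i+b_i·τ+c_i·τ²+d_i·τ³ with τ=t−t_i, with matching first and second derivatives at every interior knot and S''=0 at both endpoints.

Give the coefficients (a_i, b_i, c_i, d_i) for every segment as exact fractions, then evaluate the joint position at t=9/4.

Δ: Δ0=-4/3, Δ1=2, Δ2=-1
row 1: diag=8, rhs=20; c'=1/8, d'=5/2
row 2: denom=4−1·1/8=31/8; d'=(-18−1·5/2)/(31/8)=-164/31
back: M2=-164/31
back: M1=5/2−1/8·-164/31=98/31
M: M0=0, M1=98/31, M2=-164/31, M3=0
seg 0: a=0, c=M0/2=0, d=(M1−M0)/(6·3)=49/279, b=Δ0−h0·(2M0+M1)/6=-271/93
seg 1: a=-4, c=M1/2=49/31, d=(M2−M1)/(6·1)=-131/93, b=Δ1−h1·(2M1+M2)/6=170/93
seg 2: a=-2, c=M2/2=-82/31, d=(M3−M2)/(6·1)=82/93, b=Δ2−h2·(2M2+M3)/6=71/93
t_q=9/4 → seg 0, τ=9/4; S=0+-271/93·τ+0·τ²+49/279·τ³=-9039/1984

  seg 0: a=0 b=-271/93 c=0 d=49/279
  seg 1: a=-4 b=170/93 c=49/31 d=-131/93
  seg 2: a=-2 b=71/93 c=-82/31 d=82/93
S(9/4) = -9039/1984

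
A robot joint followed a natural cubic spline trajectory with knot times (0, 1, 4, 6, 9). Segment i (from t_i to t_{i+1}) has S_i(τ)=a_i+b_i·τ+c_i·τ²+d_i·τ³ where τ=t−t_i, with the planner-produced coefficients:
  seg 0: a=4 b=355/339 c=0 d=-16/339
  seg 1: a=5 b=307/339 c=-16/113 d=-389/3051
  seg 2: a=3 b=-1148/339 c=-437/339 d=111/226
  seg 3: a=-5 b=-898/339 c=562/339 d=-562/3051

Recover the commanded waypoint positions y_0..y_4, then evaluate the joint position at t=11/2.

y_0=4 y_1=5 y_2=3 y_3=-5 y_4=-3
S(11/2) = -6007/1808

y_0 = S_0(0) = a_0 = 4
y_1 = S_1(0) = a_1 = 5
y_2 = S_2(0) = a_2 = 3
y_3 = S_3(0) = a_3 = -5
y_4 = S_3(3) = -3
t_q=11/2 is in segment 2 (τ=3/2); S_2(τ)=-6007/1808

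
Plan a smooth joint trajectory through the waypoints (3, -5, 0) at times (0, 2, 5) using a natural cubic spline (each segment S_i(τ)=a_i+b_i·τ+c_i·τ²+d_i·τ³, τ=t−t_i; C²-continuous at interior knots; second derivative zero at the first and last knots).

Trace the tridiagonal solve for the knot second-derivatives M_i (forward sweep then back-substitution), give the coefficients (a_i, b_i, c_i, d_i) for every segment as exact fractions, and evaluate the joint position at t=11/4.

Δ: Δ0=-4, Δ1=5/3
row 1: diag=10, rhs=34; c'=3/10, d'=17/5
back: M1=17/5
M: M0=0, M1=17/5, M2=0
seg 0: a=3, c=M0/2=0, d=(M1−M0)/(6·2)=17/60, b=Δ0−h0·(2M0+M1)/6=-77/15
seg 1: a=-5, c=M1/2=17/10, d=(M2−M1)/(6·3)=-17/90, b=Δ1−h1·(2M1+M2)/6=-26/15
t_q=11/4 → seg 1, τ=3/4; S=-5+-26/15·τ+17/10·τ²+-17/90·τ³=-3471/640

  seg 0: a=3 b=-77/15 c=0 d=17/60
  seg 1: a=-5 b=-26/15 c=17/10 d=-17/90
S(11/4) = -3471/640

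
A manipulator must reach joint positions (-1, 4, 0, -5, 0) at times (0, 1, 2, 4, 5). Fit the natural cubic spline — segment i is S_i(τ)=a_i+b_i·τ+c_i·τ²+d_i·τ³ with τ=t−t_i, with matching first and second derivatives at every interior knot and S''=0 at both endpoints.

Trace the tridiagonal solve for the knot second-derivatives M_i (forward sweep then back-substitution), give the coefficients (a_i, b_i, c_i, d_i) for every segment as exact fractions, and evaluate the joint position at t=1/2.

Δ: Δ0=5, Δ1=-4, Δ2=-5/2, Δ3=5
row 1: diag=4, rhs=-54; c'=1/4, d'=-27/2
row 2: denom=6−1·1/4=23/4; d'=(9−1·-27/2)/(23/4)=90/23
row 3: denom=6−2·8/23=122/23; d'=(45−2·90/23)/(122/23)=855/122
back: M3=855/122
back: M2=90/23−8/23·855/122=90/61
back: M1=-27/2−1/4·90/61=-846/61
M: M0=0, M1=-846/61, M2=90/61, M3=855/122, M4=0
seg 0: a=-1, c=M0/2=0, d=(M1−M0)/(6·1)=-141/61, b=Δ0−h0·(2M0+M1)/6=446/61
seg 1: a=4, c=M1/2=-423/61, d=(M2−M1)/(6·1)=156/61, b=Δ1−h1·(2M1+M2)/6=23/61
seg 2: a=0, c=M2/2=45/61, d=(M3−M2)/(6·2)=225/488, b=Δ2−h2·(2M2+M3)/6=-355/61
seg 3: a=-5, c=M3/2=855/244, d=(M4−M3)/(6·1)=-285/244, b=Δ3−h3·(2M3+M4)/6=325/122
t_q=1/2 → seg 0, τ=1/2; S=-1+446/61·τ+0·τ²+-141/61·τ³=1155/488

  seg 0: a=-1 b=446/61 c=0 d=-141/61
  seg 1: a=4 b=23/61 c=-423/61 d=156/61
  seg 2: a=0 b=-355/61 c=45/61 d=225/488
  seg 3: a=-5 b=325/122 c=855/244 d=-285/244
S(1/2) = 1155/488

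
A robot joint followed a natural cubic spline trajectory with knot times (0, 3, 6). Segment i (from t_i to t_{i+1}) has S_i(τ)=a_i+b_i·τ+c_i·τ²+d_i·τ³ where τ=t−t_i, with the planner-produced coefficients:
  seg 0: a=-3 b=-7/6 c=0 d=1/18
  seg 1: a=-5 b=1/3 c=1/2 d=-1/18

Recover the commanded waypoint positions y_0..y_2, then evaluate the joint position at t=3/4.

y_0 = S_0(0) = a_0 = -3
y_1 = S_1(0) = a_1 = -5
y_2 = S_1(3) = -1
t_q=3/4 is in segment 0 (τ=3/4); S_0(τ)=-493/128

y_0=-3 y_1=-5 y_2=-1
S(3/4) = -493/128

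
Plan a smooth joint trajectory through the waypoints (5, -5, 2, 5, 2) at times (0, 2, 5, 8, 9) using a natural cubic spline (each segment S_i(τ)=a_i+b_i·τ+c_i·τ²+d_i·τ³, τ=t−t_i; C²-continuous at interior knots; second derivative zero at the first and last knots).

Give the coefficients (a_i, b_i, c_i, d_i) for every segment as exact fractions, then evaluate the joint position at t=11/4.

Δ: Δ0=-5, Δ1=7/3, Δ2=1, Δ3=-3
row 1: diag=10, rhs=44; c'=3/10, d'=22/5
row 2: denom=12−3·3/10=111/10; d'=(-8−3·22/5)/(111/10)=-212/111
row 3: denom=8−3·10/37=266/37; d'=(-24−3·-212/111)/(266/37)=-338/133
back: M3=-338/133
back: M2=-212/111−10/37·-338/133=-488/399
back: M1=22/5−3/10·-488/399=634/133
M: M0=0, M1=634/133, M2=-488/399, M3=-338/133, M4=0
seg 0: a=5, c=M0/2=0, d=(M1−M0)/(6·2)=317/798, b=Δ0−h0·(2M0+M1)/6=-2629/399
seg 1: a=-5, c=M1/2=317/133, d=(M2−M1)/(6·3)=-1195/3591, b=Δ1−h1·(2M1+M2)/6=-727/399
seg 2: a=2, c=M2/2=-244/399, d=(M3−M2)/(6·3)=-263/3591, b=Δ2−h2·(2M2+M3)/6=1394/399
seg 3: a=5, c=M3/2=-169/133, d=(M4−M3)/(6·1)=169/399, b=Δ3−h3·(2M3+M4)/6=-859/399
t_q=11/4 → seg 1, τ=3/4; S=-5+-727/399·τ+317/133·τ²+-1195/3591·τ³=-43975/8512

  seg 0: a=5 b=-2629/399 c=0 d=317/798
  seg 1: a=-5 b=-727/399 c=317/133 d=-1195/3591
  seg 2: a=2 b=1394/399 c=-244/399 d=-263/3591
  seg 3: a=5 b=-859/399 c=-169/133 d=169/399
S(11/4) = -43975/8512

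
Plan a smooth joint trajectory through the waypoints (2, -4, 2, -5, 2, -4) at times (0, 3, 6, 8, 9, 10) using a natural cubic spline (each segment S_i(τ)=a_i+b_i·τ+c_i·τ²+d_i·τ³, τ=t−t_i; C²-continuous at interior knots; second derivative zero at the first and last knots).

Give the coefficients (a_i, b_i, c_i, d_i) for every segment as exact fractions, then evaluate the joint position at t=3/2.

  seg 0: a=2 b=-6279/1574 c=0 d=3131/14166
  seg 1: a=-4 b=1557/787 c=3131/1574 d=-9359/14166
  seg 2: a=2 b=-6177/1574 c=-3114/787 d=3281/1574
  seg 3: a=-5 b=8283/1574 c=6729/787 d=-10723/1574
  seg 4: a=2 b=1515/787 c=-18711/1574 d=6237/1574
S(3/2) = -40771/12592

Δ: Δ0=-2, Δ1=2, Δ2=-7/2, Δ3=7, Δ4=-6
row 1: diag=12, rhs=24; c'=1/4, d'=2
row 2: denom=10−3·1/4=37/4; d'=(-33−3·2)/(37/4)=-156/37
row 3: denom=6−2·8/37=206/37; d'=(63−2·-156/37)/(206/37)=2643/206
row 4: denom=4−1·37/206=787/206; d'=(-78−1·2643/206)/(787/206)=-18711/787
back: M4=-18711/787
back: M3=2643/206−37/206·-18711/787=13458/787
back: M2=-156/37−8/37·13458/787=-6228/787
back: M1=2−1/4·-6228/787=3131/787
M: M0=0, M1=3131/787, M2=-6228/787, M3=13458/787, M4=-18711/787, M5=0
seg 0: a=2, c=M0/2=0, d=(M1−M0)/(6·3)=3131/14166, b=Δ0−h0·(2M0+M1)/6=-6279/1574
seg 1: a=-4, c=M1/2=3131/1574, d=(M2−M1)/(6·3)=-9359/14166, b=Δ1−h1·(2M1+M2)/6=1557/787
seg 2: a=2, c=M2/2=-3114/787, d=(M3−M2)/(6·2)=3281/1574, b=Δ2−h2·(2M2+M3)/6=-6177/1574
seg 3: a=-5, c=M3/2=6729/787, d=(M4−M3)/(6·1)=-10723/1574, b=Δ3−h3·(2M3+M4)/6=8283/1574
seg 4: a=2, c=M4/2=-18711/1574, d=(M5−M4)/(6·1)=6237/1574, b=Δ4−h4·(2M4+M5)/6=1515/787
t_q=3/2 → seg 0, τ=3/2; S=2+-6279/1574·τ+0·τ²+3131/14166·τ³=-40771/12592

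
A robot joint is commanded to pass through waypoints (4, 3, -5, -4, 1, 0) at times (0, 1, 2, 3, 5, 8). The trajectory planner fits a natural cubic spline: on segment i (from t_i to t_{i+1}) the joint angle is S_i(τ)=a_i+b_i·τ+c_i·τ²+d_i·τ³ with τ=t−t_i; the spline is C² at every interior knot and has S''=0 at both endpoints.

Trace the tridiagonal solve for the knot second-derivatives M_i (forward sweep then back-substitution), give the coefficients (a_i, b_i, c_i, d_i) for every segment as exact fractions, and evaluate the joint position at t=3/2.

  seg 0: a=4 b=443/300 c=0 d=-743/300
  seg 1: a=3 b=-893/150 c=-743/100 d=323/60
  seg 2: a=-5 b=-1399/300 c=218/25 d=-917/300
  seg 3: a=-4 b=541/150 c=-9/20 d=-31/600
  seg 4: a=1 b=89/75 c=-19/25 d=19/225
S(3/2) = -929/800

Δ: Δ0=-1, Δ1=-8, Δ2=1, Δ3=5/2, Δ4=-1/3
row 1: diag=4, rhs=-42; c'=1/4, d'=-21/2
row 2: denom=4−1·1/4=15/4; d'=(54−1·-21/2)/(15/4)=86/5
row 3: denom=6−1·4/15=86/15; d'=(9−1·86/5)/(86/15)=-123/86
row 4: denom=10−2·15/43=400/43; d'=(-17−2·-123/86)/(400/43)=-38/25
back: M4=-38/25
back: M3=-123/86−15/43·-38/25=-9/10
back: M2=86/5−4/15·-9/10=436/25
back: M1=-21/2−1/4·436/25=-743/50
M: M0=0, M1=-743/50, M2=436/25, M3=-9/10, M4=-38/25, M5=0
seg 0: a=4, c=M0/2=0, d=(M1−M0)/(6·1)=-743/300, b=Δ0−h0·(2M0+M1)/6=443/300
seg 1: a=3, c=M1/2=-743/100, d=(M2−M1)/(6·1)=323/60, b=Δ1−h1·(2M1+M2)/6=-893/150
seg 2: a=-5, c=M2/2=218/25, d=(M3−M2)/(6·1)=-917/300, b=Δ2−h2·(2M2+M3)/6=-1399/300
seg 3: a=-4, c=M3/2=-9/20, d=(M4−M3)/(6·2)=-31/600, b=Δ3−h3·(2M3+M4)/6=541/150
seg 4: a=1, c=M4/2=-19/25, d=(M5−M4)/(6·3)=19/225, b=Δ4−h4·(2M4+M5)/6=89/75
t_q=3/2 → seg 1, τ=1/2; S=3+-893/150·τ+-743/100·τ²+323/60·τ³=-929/800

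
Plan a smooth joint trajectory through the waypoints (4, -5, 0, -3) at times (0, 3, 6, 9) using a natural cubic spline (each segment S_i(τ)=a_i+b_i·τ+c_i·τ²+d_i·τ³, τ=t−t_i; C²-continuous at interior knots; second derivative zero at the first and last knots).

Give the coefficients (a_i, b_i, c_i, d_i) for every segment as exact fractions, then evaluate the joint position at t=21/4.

  seg 0: a=4 b=-199/45 c=0 d=64/405
  seg 1: a=-5 b=-7/45 c=64/45 d=-22/81
  seg 2: a=0 b=47/45 c=-46/45 d=46/405
S(21/4) = -199/160

Δ: Δ0=-3, Δ1=5/3, Δ2=-1
row 1: diag=12, rhs=28; c'=1/4, d'=7/3
row 2: denom=12−3·1/4=45/4; d'=(-16−3·7/3)/(45/4)=-92/45
back: M2=-92/45
back: M1=7/3−1/4·-92/45=128/45
M: M0=0, M1=128/45, M2=-92/45, M3=0
seg 0: a=4, c=M0/2=0, d=(M1−M0)/(6·3)=64/405, b=Δ0−h0·(2M0+M1)/6=-199/45
seg 1: a=-5, c=M1/2=64/45, d=(M2−M1)/(6·3)=-22/81, b=Δ1−h1·(2M1+M2)/6=-7/45
seg 2: a=0, c=M2/2=-46/45, d=(M3−M2)/(6·3)=46/405, b=Δ2−h2·(2M2+M3)/6=47/45
t_q=21/4 → seg 1, τ=9/4; S=-5+-7/45·τ+64/45·τ²+-22/81·τ³=-199/160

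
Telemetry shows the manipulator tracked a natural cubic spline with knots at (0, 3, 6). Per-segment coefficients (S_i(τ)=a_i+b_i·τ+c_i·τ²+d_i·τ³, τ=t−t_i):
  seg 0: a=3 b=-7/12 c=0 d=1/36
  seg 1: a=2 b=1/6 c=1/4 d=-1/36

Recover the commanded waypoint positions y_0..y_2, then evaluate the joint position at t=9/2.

y_0=3 y_1=2 y_2=4
S(9/2) = 87/32

y_0 = S_0(0) = a_0 = 3
y_1 = S_1(0) = a_1 = 2
y_2 = S_1(3) = 4
t_q=9/2 is in segment 1 (τ=3/2); S_1(τ)=87/32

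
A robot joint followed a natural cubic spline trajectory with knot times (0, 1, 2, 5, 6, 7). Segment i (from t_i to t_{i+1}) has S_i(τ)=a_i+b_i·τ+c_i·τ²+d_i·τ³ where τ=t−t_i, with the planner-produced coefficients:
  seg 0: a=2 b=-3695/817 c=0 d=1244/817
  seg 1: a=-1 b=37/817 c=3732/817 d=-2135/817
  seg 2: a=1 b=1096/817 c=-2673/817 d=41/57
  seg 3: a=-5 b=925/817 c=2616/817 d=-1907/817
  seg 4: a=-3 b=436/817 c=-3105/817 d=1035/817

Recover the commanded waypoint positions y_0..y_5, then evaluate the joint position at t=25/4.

y_0 = S_0(0) = a_0 = 2
y_1 = S_1(0) = a_1 = -1
y_2 = S_2(0) = a_2 = 1
y_3 = S_3(0) = a_3 = -5
y_4 = S_4(0) = a_4 = -3
y_5 = S_4(1) = -5
t_q=25/4 is in segment 4 (τ=1/4); S_4(τ)=-161273/52288

y_0=2 y_1=-1 y_2=1 y_3=-5 y_4=-3 y_5=-5
S(25/4) = -161273/52288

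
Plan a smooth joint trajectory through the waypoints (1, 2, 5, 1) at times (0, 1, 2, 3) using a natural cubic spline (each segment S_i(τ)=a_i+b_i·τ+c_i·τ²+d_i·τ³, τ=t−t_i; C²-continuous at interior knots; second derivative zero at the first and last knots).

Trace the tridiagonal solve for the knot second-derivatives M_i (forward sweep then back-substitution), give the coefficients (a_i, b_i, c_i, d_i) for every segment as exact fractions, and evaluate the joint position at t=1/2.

  seg 0: a=1 b=0 c=0 d=1
  seg 1: a=2 b=3 c=3 d=-3
  seg 2: a=5 b=0 c=-6 d=2
S(1/2) = 9/8

Δ: Δ0=1, Δ1=3, Δ2=-4
row 1: diag=4, rhs=12; c'=1/4, d'=3
row 2: denom=4−1·1/4=15/4; d'=(-42−1·3)/(15/4)=-12
back: M2=-12
back: M1=3−1/4·-12=6
M: M0=0, M1=6, M2=-12, M3=0
seg 0: a=1, c=M0/2=0, d=(M1−M0)/(6·1)=1, b=Δ0−h0·(2M0+M1)/6=0
seg 1: a=2, c=M1/2=3, d=(M2−M1)/(6·1)=-3, b=Δ1−h1·(2M1+M2)/6=3
seg 2: a=5, c=M2/2=-6, d=(M3−M2)/(6·1)=2, b=Δ2−h2·(2M2+M3)/6=0
t_q=1/2 → seg 0, τ=1/2; S=1+0·τ+0·τ²+1·τ³=9/8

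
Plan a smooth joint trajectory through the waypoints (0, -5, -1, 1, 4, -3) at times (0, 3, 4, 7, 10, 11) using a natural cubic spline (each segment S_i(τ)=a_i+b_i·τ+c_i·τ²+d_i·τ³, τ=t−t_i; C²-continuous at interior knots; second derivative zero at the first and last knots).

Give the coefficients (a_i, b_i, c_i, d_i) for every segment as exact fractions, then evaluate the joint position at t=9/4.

  seg 0: a=0 b=-6631/1635 c=0 d=434/1635
  seg 1: a=-5 b=5087/1635 c=1302/545 d=-2453/1635
  seg 2: a=-1 b=1108/327 c=-1151/545 d=5909/14715
  seg 3: a=1 b=2549/1635 c=2456/1635 d=-8282/14715
  seg 4: a=4 b=-7561/1635 c=-1942/545 d=1942/1635
S(9/4) = -106413/17440

Δ: Δ0=-5/3, Δ1=4, Δ2=2/3, Δ3=1, Δ4=-7
row 1: diag=8, rhs=34; c'=1/8, d'=17/4
row 2: denom=8−1·1/8=63/8; d'=(-20−1·17/4)/(63/8)=-194/63
row 3: denom=12−3·8/21=76/7; d'=(2−3·-194/63)/(76/7)=59/57
row 4: denom=8−3·21/76=545/76; d'=(-48−3·59/57)/(545/76)=-3884/545
back: M4=-3884/545
back: M3=59/57−21/76·-3884/545=4912/1635
back: M2=-194/63−8/21·4912/1635=-2302/545
back: M1=17/4−1/8·-2302/545=2604/545
M: M0=0, M1=2604/545, M2=-2302/545, M3=4912/1635, M4=-3884/545, M5=0
seg 0: a=0, c=M0/2=0, d=(M1−M0)/(6·3)=434/1635, b=Δ0−h0·(2M0+M1)/6=-6631/1635
seg 1: a=-5, c=M1/2=1302/545, d=(M2−M1)/(6·1)=-2453/1635, b=Δ1−h1·(2M1+M2)/6=5087/1635
seg 2: a=-1, c=M2/2=-1151/545, d=(M3−M2)/(6·3)=5909/14715, b=Δ2−h2·(2M2+M3)/6=1108/327
seg 3: a=1, c=M3/2=2456/1635, d=(M4−M3)/(6·3)=-8282/14715, b=Δ3−h3·(2M3+M4)/6=2549/1635
seg 4: a=4, c=M4/2=-1942/545, d=(M5−M4)/(6·1)=1942/1635, b=Δ4−h4·(2M4+M5)/6=-7561/1635
t_q=9/4 → seg 0, τ=9/4; S=0+-6631/1635·τ+0·τ²+434/1635·τ³=-106413/17440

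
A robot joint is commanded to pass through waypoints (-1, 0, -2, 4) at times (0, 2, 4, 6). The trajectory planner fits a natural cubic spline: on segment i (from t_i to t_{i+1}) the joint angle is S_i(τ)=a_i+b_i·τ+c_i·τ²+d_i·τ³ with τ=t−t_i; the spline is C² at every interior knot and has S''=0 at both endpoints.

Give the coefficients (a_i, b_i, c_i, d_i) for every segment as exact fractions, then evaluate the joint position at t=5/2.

  seg 0: a=-1 b=7/6 c=0 d=-1/6
  seg 1: a=0 b=-5/6 c=-1 d=11/24
  seg 2: a=-2 b=2/3 c=7/4 d=-7/24
S(5/2) = -39/64

Δ: Δ0=1/2, Δ1=-1, Δ2=3
row 1: diag=8, rhs=-9; c'=1/4, d'=-9/8
row 2: denom=8−2·1/4=15/2; d'=(24−2·-9/8)/(15/2)=7/2
back: M2=7/2
back: M1=-9/8−1/4·7/2=-2
M: M0=0, M1=-2, M2=7/2, M3=0
seg 0: a=-1, c=M0/2=0, d=(M1−M0)/(6·2)=-1/6, b=Δ0−h0·(2M0+M1)/6=7/6
seg 1: a=0, c=M1/2=-1, d=(M2−M1)/(6·2)=11/24, b=Δ1−h1·(2M1+M2)/6=-5/6
seg 2: a=-2, c=M2/2=7/4, d=(M3−M2)/(6·2)=-7/24, b=Δ2−h2·(2M2+M3)/6=2/3
t_q=5/2 → seg 1, τ=1/2; S=0+-5/6·τ+-1·τ²+11/24·τ³=-39/64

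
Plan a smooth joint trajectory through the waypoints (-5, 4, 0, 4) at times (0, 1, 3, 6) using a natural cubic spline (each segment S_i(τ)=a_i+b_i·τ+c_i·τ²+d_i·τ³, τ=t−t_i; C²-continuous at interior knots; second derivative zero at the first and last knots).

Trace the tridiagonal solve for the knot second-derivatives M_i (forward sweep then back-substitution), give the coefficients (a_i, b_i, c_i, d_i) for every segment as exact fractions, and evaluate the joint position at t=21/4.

Δ: Δ0=9, Δ1=-2, Δ2=4/3
row 1: diag=6, rhs=-66; c'=1/3, d'=-11
row 2: denom=10−2·1/3=28/3; d'=(20−2·-11)/(28/3)=9/2
back: M2=9/2
back: M1=-11−1/3·9/2=-25/2
M: M0=0, M1=-25/2, M2=9/2, M3=0
seg 0: a=-5, c=M0/2=0, d=(M1−M0)/(6·1)=-25/12, b=Δ0−h0·(2M0+M1)/6=133/12
seg 1: a=4, c=M1/2=-25/4, d=(M2−M1)/(6·2)=17/12, b=Δ1−h1·(2M1+M2)/6=29/6
seg 2: a=0, c=M2/2=9/4, d=(M3−M2)/(6·3)=-1/4, b=Δ2−h2·(2M2+M3)/6=-19/6
t_q=21/4 → seg 2, τ=9/4; S=0+-19/6·τ+9/4·τ²+-1/4·τ³=363/256

  seg 0: a=-5 b=133/12 c=0 d=-25/12
  seg 1: a=4 b=29/6 c=-25/4 d=17/12
  seg 2: a=0 b=-19/6 c=9/4 d=-1/4
S(21/4) = 363/256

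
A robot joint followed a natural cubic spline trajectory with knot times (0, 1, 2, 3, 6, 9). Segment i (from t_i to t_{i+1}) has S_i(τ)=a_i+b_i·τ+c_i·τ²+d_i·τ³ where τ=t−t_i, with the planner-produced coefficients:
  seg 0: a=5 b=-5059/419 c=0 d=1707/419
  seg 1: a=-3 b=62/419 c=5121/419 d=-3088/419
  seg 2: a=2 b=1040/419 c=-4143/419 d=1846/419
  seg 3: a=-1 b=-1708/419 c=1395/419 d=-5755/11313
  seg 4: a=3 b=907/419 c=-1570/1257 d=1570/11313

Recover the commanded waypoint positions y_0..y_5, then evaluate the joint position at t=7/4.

y_0 = S_0(0) = a_0 = 5
y_1 = S_1(0) = a_1 = -3
y_2 = S_2(0) = a_2 = 2
y_3 = S_3(0) = a_3 = -1
y_4 = S_4(0) = a_4 = 3
y_5 = S_4(3) = 2
t_q=7/4 is in segment 1 (τ=3/4); S_1(τ)=5877/6704

y_0=5 y_1=-3 y_2=2 y_3=-1 y_4=3 y_5=2
S(7/4) = 5877/6704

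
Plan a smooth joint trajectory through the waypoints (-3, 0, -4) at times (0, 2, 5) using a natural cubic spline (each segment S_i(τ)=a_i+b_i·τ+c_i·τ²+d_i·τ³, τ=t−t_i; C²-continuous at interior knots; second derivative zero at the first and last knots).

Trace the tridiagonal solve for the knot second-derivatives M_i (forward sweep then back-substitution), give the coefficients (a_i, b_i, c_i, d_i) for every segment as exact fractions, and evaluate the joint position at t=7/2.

  seg 0: a=-3 b=31/15 c=0 d=-17/120
  seg 1: a=0 b=11/30 c=-17/20 d=17/180
S(7/2) = -167/160

Δ: Δ0=3/2, Δ1=-4/3
row 1: diag=10, rhs=-17; c'=3/10, d'=-17/10
back: M1=-17/10
M: M0=0, M1=-17/10, M2=0
seg 0: a=-3, c=M0/2=0, d=(M1−M0)/(6·2)=-17/120, b=Δ0−h0·(2M0+M1)/6=31/15
seg 1: a=0, c=M1/2=-17/20, d=(M2−M1)/(6·3)=17/180, b=Δ1−h1·(2M1+M2)/6=11/30
t_q=7/2 → seg 1, τ=3/2; S=0+11/30·τ+-17/20·τ²+17/180·τ³=-167/160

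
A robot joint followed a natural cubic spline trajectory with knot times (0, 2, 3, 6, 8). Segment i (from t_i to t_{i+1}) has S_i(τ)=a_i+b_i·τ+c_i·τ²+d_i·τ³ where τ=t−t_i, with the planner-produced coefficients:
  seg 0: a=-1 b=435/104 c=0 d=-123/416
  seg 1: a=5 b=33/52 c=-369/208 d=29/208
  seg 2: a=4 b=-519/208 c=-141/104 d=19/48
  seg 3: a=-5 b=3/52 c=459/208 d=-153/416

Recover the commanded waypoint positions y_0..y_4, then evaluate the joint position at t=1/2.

y_0=-1 y_1=5 y_2=4 y_3=-5 y_4=1
S(1/2) = 3509/3328

y_0 = S_0(0) = a_0 = -1
y_1 = S_1(0) = a_1 = 5
y_2 = S_2(0) = a_2 = 4
y_3 = S_3(0) = a_3 = -5
y_4 = S_3(2) = 1
t_q=1/2 is in segment 0 (τ=1/2); S_0(τ)=3509/3328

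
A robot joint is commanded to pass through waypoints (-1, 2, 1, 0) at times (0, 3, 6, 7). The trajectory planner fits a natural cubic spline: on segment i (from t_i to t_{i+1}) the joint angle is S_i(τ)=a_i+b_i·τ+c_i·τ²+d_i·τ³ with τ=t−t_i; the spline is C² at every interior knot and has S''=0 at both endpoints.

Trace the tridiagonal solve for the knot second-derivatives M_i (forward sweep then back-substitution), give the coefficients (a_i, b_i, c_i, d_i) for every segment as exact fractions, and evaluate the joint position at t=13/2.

Δ: Δ0=1, Δ1=-1/3, Δ2=-1
row 1: diag=12, rhs=-8; c'=1/4, d'=-2/3
row 2: denom=8−3·1/4=29/4; d'=(-4−3·-2/3)/(29/4)=-8/29
back: M2=-8/29
back: M1=-2/3−1/4·-8/29=-52/87
M: M0=0, M1=-52/87, M2=-8/29, M3=0
seg 0: a=-1, c=M0/2=0, d=(M1−M0)/(6·3)=-26/783, b=Δ0−h0·(2M0+M1)/6=113/87
seg 1: a=2, c=M1/2=-26/87, d=(M2−M1)/(6·3)=14/783, b=Δ1−h1·(2M1+M2)/6=35/87
seg 2: a=1, c=M2/2=-4/29, d=(M3−M2)/(6·1)=4/87, b=Δ2−h2·(2M2+M3)/6=-79/87
t_q=13/2 → seg 2, τ=1/2; S=1+-79/87·τ+-4/29·τ²+4/87·τ³=15/29

  seg 0: a=-1 b=113/87 c=0 d=-26/783
  seg 1: a=2 b=35/87 c=-26/87 d=14/783
  seg 2: a=1 b=-79/87 c=-4/29 d=4/87
S(13/2) = 15/29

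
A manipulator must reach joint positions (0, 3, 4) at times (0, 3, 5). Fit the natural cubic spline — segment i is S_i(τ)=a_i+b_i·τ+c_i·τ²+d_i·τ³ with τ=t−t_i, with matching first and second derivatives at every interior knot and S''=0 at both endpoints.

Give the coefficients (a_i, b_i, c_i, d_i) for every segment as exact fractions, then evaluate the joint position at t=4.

Δ: Δ0=1, Δ1=1/2
row 1: diag=10, rhs=-3; c'=1/5, d'=-3/10
back: M1=-3/10
M: M0=0, M1=-3/10, M2=0
seg 0: a=0, c=M0/2=0, d=(M1−M0)/(6·3)=-1/60, b=Δ0−h0·(2M0+M1)/6=23/20
seg 1: a=3, c=M1/2=-3/20, d=(M2−M1)/(6·2)=1/40, b=Δ1−h1·(2M1+M2)/6=7/10
t_q=4 → seg 1, τ=1; S=3+7/10·τ+-3/20·τ²+1/40·τ³=143/40

  seg 0: a=0 b=23/20 c=0 d=-1/60
  seg 1: a=3 b=7/10 c=-3/20 d=1/40
S(4) = 143/40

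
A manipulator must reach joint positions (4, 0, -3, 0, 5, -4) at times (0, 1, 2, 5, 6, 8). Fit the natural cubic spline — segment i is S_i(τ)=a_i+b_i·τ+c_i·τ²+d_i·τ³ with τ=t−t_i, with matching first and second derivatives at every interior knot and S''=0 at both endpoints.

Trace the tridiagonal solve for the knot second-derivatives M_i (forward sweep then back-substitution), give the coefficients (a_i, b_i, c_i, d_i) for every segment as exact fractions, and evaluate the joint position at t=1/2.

Δ: Δ0=-4, Δ1=-3, Δ2=1, Δ3=5, Δ4=-9/2
row 1: diag=4, rhs=6; c'=1/4, d'=3/2
row 2: denom=8−1·1/4=31/4; d'=(24−1·3/2)/(31/4)=90/31
row 3: denom=8−3·12/31=212/31; d'=(24−3·90/31)/(212/31)=237/106
row 4: denom=6−1·31/212=1241/212; d'=(-57−1·237/106)/(1241/212)=-12558/1241
back: M4=-12558/1241
back: M3=237/106−31/212·-12558/1241=4611/1241
back: M2=90/31−12/31·4611/1241=1818/1241
back: M1=3/2−1/4·1818/1241=1407/1241
M: M0=0, M1=1407/1241, M2=1818/1241, M3=4611/1241, M4=-12558/1241, M5=0
seg 0: a=4, c=M0/2=0, d=(M1−M0)/(6·1)=469/2482, b=Δ0−h0·(2M0+M1)/6=-10397/2482
seg 1: a=0, c=M1/2=1407/2482, d=(M2−M1)/(6·1)=137/2482, b=Δ1−h1·(2M1+M2)/6=-4495/1241
seg 2: a=-3, c=M2/2=909/1241, d=(M3−M2)/(6·3)=931/7446, b=Δ2−h2·(2M2+M3)/6=-5765/2482
seg 3: a=0, c=M3/2=4611/2482, d=(M4−M3)/(6·1)=-5723/2482, b=Δ3−h3·(2M3+M4)/6=6761/1241
seg 4: a=5, c=M4/2=-6279/1241, d=(M5−M4)/(6·2)=2093/2482, b=Δ4−h4·(2M4+M5)/6=5575/2482
t_q=1/2 → seg 0, τ=1/2; S=4+-10397/2482·τ+0·τ²+469/2482·τ³=38305/19856

  seg 0: a=4 b=-10397/2482 c=0 d=469/2482
  seg 1: a=0 b=-4495/1241 c=1407/2482 d=137/2482
  seg 2: a=-3 b=-5765/2482 c=909/1241 d=931/7446
  seg 3: a=0 b=6761/1241 c=4611/2482 d=-5723/2482
  seg 4: a=5 b=5575/2482 c=-6279/1241 d=2093/2482
S(1/2) = 38305/19856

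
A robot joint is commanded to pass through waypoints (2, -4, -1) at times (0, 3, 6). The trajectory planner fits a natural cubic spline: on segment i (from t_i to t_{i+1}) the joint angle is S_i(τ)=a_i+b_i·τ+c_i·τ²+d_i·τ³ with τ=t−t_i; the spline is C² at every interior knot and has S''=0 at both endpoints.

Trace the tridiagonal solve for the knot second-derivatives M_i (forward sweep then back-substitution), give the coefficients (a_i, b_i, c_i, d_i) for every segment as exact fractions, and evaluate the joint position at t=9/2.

  seg 0: a=2 b=-11/4 c=0 d=1/12
  seg 1: a=-4 b=-1/2 c=3/4 d=-1/12
S(9/2) = -107/32

Δ: Δ0=-2, Δ1=1
row 1: diag=12, rhs=18; c'=1/4, d'=3/2
back: M1=3/2
M: M0=0, M1=3/2, M2=0
seg 0: a=2, c=M0/2=0, d=(M1−M0)/(6·3)=1/12, b=Δ0−h0·(2M0+M1)/6=-11/4
seg 1: a=-4, c=M1/2=3/4, d=(M2−M1)/(6·3)=-1/12, b=Δ1−h1·(2M1+M2)/6=-1/2
t_q=9/2 → seg 1, τ=3/2; S=-4+-1/2·τ+3/4·τ²+-1/12·τ³=-107/32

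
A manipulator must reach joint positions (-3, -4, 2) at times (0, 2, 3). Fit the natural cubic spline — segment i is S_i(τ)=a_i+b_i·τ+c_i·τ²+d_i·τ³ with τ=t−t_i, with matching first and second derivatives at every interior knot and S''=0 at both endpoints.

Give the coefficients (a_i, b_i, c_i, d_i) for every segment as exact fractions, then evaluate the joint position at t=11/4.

Δ: Δ0=-1/2, Δ1=6
row 1: diag=6, rhs=39; c'=1/6, d'=13/2
back: M1=13/2
M: M0=0, M1=13/2, M2=0
seg 0: a=-3, c=M0/2=0, d=(M1−M0)/(6·2)=13/24, b=Δ0−h0·(2M0+M1)/6=-8/3
seg 1: a=-4, c=M1/2=13/4, d=(M2−M1)/(6·1)=-13/12, b=Δ1−h1·(2M1+M2)/6=23/6
t_q=11/4 → seg 1, τ=3/4; S=-4+23/6·τ+13/4·τ²+-13/12·τ³=63/256

  seg 0: a=-3 b=-8/3 c=0 d=13/24
  seg 1: a=-4 b=23/6 c=13/4 d=-13/12
S(11/4) = 63/256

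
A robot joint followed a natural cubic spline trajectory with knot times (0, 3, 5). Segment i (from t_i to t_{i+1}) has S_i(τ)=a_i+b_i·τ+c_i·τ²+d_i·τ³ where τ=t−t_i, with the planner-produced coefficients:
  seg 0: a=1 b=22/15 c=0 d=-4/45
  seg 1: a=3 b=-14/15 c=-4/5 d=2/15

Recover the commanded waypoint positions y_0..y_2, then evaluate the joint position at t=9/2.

y_0 = S_0(0) = a_0 = 1
y_1 = S_1(0) = a_1 = 3
y_2 = S_1(2) = -1
t_q=9/2 is in segment 1 (τ=3/2); S_1(τ)=1/4

y_0=1 y_1=3 y_2=-1
S(9/2) = 1/4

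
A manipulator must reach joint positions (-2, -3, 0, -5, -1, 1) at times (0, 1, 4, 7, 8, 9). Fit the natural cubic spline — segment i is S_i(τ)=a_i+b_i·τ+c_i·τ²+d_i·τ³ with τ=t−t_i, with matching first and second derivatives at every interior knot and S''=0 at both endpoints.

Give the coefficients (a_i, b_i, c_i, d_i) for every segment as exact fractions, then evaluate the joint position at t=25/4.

Δ: Δ0=-1, Δ1=1, Δ2=-5/3, Δ3=4, Δ4=2
row 1: diag=8, rhs=12; c'=3/8, d'=3/2
row 2: denom=12−3·3/8=87/8; d'=(-16−3·3/2)/(87/8)=-164/87
row 3: denom=8−3·8/29=208/29; d'=(34−3·-164/87)/(208/29)=575/104
row 4: denom=4−1·29/208=803/208; d'=(-12−1·575/104)/(803/208)=-3646/803
back: M4=-3646/803
back: M3=575/104−29/208·-3646/803=4948/803
back: M2=-164/87−8/29·4948/803=-8636/2409
back: M1=3/2−3/8·-8636/2409=2284/803
M: M0=0, M1=2284/803, M2=-8636/2409, M3=4948/803, M4=-3646/803, M5=0
seg 0: a=-2, c=M0/2=0, d=(M1−M0)/(6·1)=1142/2409, b=Δ0−h0·(2M0+M1)/6=-3551/2409
seg 1: a=-3, c=M1/2=1142/803, d=(M2−M1)/(6·3)=-704/1971, b=Δ1−h1·(2M1+M2)/6=-125/2409
seg 2: a=0, c=M2/2=-4318/2409, d=(M3−M2)/(6·3)=11740/21681, b=Δ2−h2·(2M2+M3)/6=-2801/2409
seg 3: a=-5, c=M3/2=2474/803, d=(M4−M3)/(6·1)=-4297/2409, b=Δ3−h3·(2M3+M4)/6=6511/2409
seg 4: a=-1, c=M4/2=-1823/803, d=(M5−M4)/(6·1)=1823/2409, b=Δ4−h4·(2M4+M5)/6=8464/2409
t_q=25/4 → seg 2, τ=9/4; S=0+-2801/2409·τ+-4318/2409·τ²+11740/21681·τ³=-70953/12848

  seg 0: a=-2 b=-3551/2409 c=0 d=1142/2409
  seg 1: a=-3 b=-125/2409 c=1142/803 d=-704/1971
  seg 2: a=0 b=-2801/2409 c=-4318/2409 d=11740/21681
  seg 3: a=-5 b=6511/2409 c=2474/803 d=-4297/2409
  seg 4: a=-1 b=8464/2409 c=-1823/803 d=1823/2409
S(25/4) = -70953/12848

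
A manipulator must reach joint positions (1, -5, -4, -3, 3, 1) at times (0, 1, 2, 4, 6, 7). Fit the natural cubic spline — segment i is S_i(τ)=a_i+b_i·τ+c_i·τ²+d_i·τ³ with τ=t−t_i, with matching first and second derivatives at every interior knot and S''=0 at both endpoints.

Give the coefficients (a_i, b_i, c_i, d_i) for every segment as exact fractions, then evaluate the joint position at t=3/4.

Δ: Δ0=-6, Δ1=1, Δ2=1/2, Δ3=3, Δ4=-2
row 1: diag=4, rhs=42; c'=1/4, d'=21/2
row 2: denom=6−1·1/4=23/4; d'=(-3−1·21/2)/(23/4)=-54/23
row 3: denom=8−2·8/23=168/23; d'=(15−2·-54/23)/(168/23)=151/56
row 4: denom=6−2·23/84=229/42; d'=(-30−2·151/56)/(229/42)=-2973/458
back: M4=-2973/458
back: M3=151/56−23/84·-2973/458=2049/458
back: M2=-54/23−8/23·2049/458=-894/229
back: M1=21/2−1/4·-894/229=2628/229
M: M0=0, M1=2628/229, M2=-894/229, M3=2049/458, M4=-2973/458, M5=0
seg 0: a=1, c=M0/2=0, d=(M1−M0)/(6·1)=438/229, b=Δ0−h0·(2M0+M1)/6=-1812/229
seg 1: a=-5, c=M1/2=1314/229, d=(M2−M1)/(6·1)=-587/229, b=Δ1−h1·(2M1+M2)/6=-498/229
seg 2: a=-4, c=M2/2=-447/229, d=(M3−M2)/(6·2)=1279/1832, b=Δ2−h2·(2M2+M3)/6=369/229
seg 3: a=-3, c=M3/2=2049/916, d=(M4−M3)/(6·2)=-837/916, b=Δ3−h3·(2M3+M4)/6=999/458
seg 4: a=3, c=M4/2=-2973/916, d=(M5−M4)/(6·1)=991/916, b=Δ4−h4·(2M4+M5)/6=75/458
t_q=3/4 → seg 0, τ=3/4; S=1+-1812/229·τ+0·τ²+438/229·τ³=-30247/7328

  seg 0: a=1 b=-1812/229 c=0 d=438/229
  seg 1: a=-5 b=-498/229 c=1314/229 d=-587/229
  seg 2: a=-4 b=369/229 c=-447/229 d=1279/1832
  seg 3: a=-3 b=999/458 c=2049/916 d=-837/916
  seg 4: a=3 b=75/458 c=-2973/916 d=991/916
S(3/4) = -30247/7328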